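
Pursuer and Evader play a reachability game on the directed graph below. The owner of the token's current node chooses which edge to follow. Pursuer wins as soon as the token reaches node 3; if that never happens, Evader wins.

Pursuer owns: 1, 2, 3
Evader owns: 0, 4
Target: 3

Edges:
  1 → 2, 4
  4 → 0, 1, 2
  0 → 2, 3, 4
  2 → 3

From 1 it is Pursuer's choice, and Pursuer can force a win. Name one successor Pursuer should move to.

A0 = {3}
A1: add {2} — 2 (Pursuer) has 2→3.
A2: add {1} — 1 (Pursuer) has 1→2.
A3 = A2; e.g. 0 (Evader) can still go to 4. Fixed point.
From 1, successor 2 is in the attractor (rank 1); the other successor 4 is not.

2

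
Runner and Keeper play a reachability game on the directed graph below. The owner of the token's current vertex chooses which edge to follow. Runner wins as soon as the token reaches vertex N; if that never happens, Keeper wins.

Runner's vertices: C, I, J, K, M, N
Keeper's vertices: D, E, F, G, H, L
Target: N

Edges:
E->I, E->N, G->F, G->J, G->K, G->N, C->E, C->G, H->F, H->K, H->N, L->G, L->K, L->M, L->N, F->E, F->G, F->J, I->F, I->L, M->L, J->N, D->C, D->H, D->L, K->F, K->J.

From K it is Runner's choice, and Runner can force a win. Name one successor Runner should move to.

J

A0 = {N}
A1: add {J} — J (Runner) has J→N.
A2: add {K} — K (Runner) has K→J.
A3 = A2; e.g. C (Runner) has no edge into A2. Fixed point.
From K, successor J is in the attractor (rank 1); the other successor F is not.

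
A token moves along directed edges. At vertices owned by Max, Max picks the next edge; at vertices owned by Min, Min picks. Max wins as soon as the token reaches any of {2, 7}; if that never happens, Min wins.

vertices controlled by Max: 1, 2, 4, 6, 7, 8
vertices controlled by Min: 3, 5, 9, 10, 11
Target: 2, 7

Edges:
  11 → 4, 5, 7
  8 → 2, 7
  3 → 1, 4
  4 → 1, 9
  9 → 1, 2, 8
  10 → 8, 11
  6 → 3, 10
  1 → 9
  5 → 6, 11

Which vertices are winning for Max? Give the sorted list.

2, 7, 8

A0 = {2, 7}
A1: add {8} — 8 (Max) has 8→2.
A2 = A1; e.g. 1 (Max) has no edge into A1. Fixed point.
Max's winning region = {2, 7, 8}.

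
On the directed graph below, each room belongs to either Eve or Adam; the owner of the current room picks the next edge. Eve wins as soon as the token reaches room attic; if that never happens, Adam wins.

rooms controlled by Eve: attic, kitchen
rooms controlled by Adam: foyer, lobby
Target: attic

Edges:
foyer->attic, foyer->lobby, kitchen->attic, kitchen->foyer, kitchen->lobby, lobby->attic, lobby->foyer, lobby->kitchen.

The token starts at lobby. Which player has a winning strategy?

Adam

A0 = {attic}
A1: add {kitchen} — kitchen (Eve) has kitchen→attic.
A2 = A1; e.g. foyer (Adam) can still go to lobby. Fixed point.
lobby never enters the attractor, so Adam can avoid the target forever.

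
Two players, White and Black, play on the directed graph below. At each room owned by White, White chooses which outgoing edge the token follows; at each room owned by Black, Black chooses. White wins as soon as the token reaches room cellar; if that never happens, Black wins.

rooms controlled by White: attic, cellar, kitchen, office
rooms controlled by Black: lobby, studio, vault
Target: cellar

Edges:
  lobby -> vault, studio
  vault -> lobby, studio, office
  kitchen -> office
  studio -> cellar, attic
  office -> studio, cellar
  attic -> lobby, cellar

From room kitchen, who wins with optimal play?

A0 = {cellar}
A1: add {attic, office} — office (White) has office→cellar; attic (White) has attic→cellar.
A2: add {kitchen, studio} — kitchen (White) has kitchen→office; studio (Black): all of {cellar, attic} already in.
A3 = A2; e.g. lobby (Black) can still go to vault. Fixed point.
kitchen ∈ A2, so White can force the target.

White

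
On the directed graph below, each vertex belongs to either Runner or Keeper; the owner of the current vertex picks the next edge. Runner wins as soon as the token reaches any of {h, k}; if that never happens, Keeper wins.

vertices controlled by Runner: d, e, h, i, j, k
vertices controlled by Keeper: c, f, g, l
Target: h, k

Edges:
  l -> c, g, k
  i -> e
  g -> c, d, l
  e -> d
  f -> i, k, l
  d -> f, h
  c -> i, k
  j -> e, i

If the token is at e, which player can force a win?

A0 = {h, k}
A1: add {d} — d (Runner) has d→h.
A2: add {e} — e (Runner) has e→d.
e ∈ A2, so Runner can force the target.

Runner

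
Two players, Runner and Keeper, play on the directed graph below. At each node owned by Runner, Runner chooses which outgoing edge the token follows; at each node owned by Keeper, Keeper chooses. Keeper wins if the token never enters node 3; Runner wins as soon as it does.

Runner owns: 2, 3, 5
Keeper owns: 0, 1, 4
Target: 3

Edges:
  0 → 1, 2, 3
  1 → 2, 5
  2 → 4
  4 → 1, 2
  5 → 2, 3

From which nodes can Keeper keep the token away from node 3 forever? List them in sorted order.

A0 = {3}
A1: add {5} — 5 (Runner) has 5→3.
A2 = A1; e.g. 0 (Keeper) can still go to 1. Fixed point.
Runner's attractor = {3, 5}; Keeper avoids the target exactly from the complement.

0, 1, 2, 4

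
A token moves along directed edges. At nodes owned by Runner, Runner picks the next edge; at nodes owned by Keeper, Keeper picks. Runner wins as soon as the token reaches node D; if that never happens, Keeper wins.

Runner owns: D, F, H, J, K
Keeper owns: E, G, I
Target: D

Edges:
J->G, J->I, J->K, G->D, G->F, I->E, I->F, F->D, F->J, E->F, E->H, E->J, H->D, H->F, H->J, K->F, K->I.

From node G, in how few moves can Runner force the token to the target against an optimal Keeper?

A0 = {D}
A1: add {F, H} — F (Runner) has F→D; H (Runner) has H→D.
A2: add {G, K} — G (Keeper): all of {D, F} already in; K (Runner) has K→F.
G enters the attractor at level 2, so Runner can force the target in 2 moves from there.

2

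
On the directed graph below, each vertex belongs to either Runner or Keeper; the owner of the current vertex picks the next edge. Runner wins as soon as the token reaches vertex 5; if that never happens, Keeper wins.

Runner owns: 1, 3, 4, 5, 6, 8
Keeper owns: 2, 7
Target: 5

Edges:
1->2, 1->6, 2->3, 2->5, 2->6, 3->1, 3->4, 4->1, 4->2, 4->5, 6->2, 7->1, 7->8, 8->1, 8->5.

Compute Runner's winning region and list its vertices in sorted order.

A0 = {5}
A1: add {4, 8} — 4 (Runner) has 4→5; 8 (Runner) has 8→5.
A2: add {3} — 3 (Runner) has 3→4.
A3 = A2; e.g. 1 (Runner) has no edge into A2. Fixed point.
Runner's winning region = {3, 4, 5, 8}.

3, 4, 5, 8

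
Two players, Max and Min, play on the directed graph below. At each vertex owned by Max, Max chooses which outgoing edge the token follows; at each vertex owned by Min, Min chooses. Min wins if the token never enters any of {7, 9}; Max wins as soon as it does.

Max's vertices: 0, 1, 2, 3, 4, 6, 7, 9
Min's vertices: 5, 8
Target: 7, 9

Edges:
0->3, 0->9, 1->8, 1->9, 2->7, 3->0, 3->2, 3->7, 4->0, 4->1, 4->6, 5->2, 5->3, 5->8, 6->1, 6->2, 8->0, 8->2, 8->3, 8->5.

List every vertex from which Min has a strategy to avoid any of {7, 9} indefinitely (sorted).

5, 8

A0 = {7, 9}
A1: add {0, 1, 2, 3} — 0 (Max) has 0→9; 1 (Max) has 1→9; 2 (Max) has 2→7; 3 (Max) has 3→7.
A2: add {4, 6} — 4 (Max) has 4→0; 6 (Max) has 6→1.
A3 = A2; e.g. 5 (Min) can still go to 8. Fixed point.
Max's attractor = {0, 1, 2, 3, 4, 6, 7, 9}; Min avoids the target exactly from the complement.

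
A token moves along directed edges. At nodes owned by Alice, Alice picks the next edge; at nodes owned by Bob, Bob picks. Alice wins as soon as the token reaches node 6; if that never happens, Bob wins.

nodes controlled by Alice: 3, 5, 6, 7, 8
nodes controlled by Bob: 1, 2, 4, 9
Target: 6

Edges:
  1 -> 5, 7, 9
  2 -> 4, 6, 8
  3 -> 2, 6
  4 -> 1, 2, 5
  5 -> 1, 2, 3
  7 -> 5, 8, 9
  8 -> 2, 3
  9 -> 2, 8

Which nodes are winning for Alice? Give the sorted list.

A0 = {6}
A1: add {3} — 3 (Alice) has 3→6.
A2: add {5, 8} — 5 (Alice) has 5→3; 8 (Alice) has 8→3.
A3: add {7} — 7 (Alice) has 7→5.
A4 = A3; e.g. 1 (Bob) can still go to 9. Fixed point.
Alice's winning region = {3, 5, 6, 7, 8}.

3, 5, 6, 7, 8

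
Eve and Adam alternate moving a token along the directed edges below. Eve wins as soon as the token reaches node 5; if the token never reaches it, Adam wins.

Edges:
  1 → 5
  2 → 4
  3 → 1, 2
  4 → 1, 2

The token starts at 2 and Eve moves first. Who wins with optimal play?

Track states (vertex, player-to-move).
A0 = {(5,Eve), (5,Adam)}
A1: add {(1,Eve), (1,Adam)}.
A2: add {(3,Eve), (4,Eve)}.
A3: add {(2,Adam)}.
A4 = A3; e.g. (2,Eve) stays out. (2,Eve) never enters ⇒ Adam avoids the target.

Adam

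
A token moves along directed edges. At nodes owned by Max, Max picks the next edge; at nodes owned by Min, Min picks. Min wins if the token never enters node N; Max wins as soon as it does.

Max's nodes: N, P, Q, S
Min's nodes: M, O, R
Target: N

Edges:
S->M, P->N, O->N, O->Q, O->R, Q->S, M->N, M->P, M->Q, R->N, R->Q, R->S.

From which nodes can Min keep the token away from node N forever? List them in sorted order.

A0 = {N}
A1: add {P} — P (Max) has P→N.
A2 = A1; e.g. M (Min) can still go to Q. Fixed point.
Max's attractor = {N, P}; Min avoids the target exactly from the complement.

M, O, Q, R, S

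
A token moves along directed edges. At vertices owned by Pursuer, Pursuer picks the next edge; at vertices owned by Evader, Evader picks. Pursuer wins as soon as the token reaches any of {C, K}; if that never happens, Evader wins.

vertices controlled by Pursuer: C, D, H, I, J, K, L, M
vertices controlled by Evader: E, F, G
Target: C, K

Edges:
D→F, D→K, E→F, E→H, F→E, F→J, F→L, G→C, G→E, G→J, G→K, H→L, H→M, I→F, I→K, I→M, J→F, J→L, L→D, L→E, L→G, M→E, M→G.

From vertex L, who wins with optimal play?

A0 = {C, K}
A1: add {D, I} — D (Pursuer) has D→K; I (Pursuer) has I→K.
A2: add {L} — L (Pursuer) has L→D.
L ∈ A2, so Pursuer can force the target.

Pursuer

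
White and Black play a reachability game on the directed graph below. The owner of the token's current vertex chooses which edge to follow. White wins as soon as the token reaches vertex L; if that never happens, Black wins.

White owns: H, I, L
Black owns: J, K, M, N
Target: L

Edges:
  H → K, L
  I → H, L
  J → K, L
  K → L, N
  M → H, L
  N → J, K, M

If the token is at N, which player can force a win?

Black

A0 = {L}
A1: add {H, I} — H (White) has H→L; I (White) has I→L.
A2: add {M} — M (Black): all of {H, L} already in.
A3 = A2; e.g. J (Black) can still go to K. Fixed point.
N never enters the attractor, so Black can avoid the target forever.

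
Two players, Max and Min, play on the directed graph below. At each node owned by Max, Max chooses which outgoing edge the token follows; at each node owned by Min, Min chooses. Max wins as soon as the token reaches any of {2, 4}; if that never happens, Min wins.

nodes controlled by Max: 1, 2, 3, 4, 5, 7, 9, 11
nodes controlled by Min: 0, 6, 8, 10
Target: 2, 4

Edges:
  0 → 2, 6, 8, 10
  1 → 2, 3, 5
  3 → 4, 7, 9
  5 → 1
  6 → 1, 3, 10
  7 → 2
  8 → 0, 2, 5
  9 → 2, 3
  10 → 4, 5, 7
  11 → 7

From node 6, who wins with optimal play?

A0 = {2, 4}
A1: add {1, 3, 7, 9} — 1 (Max) has 1→2; 3 (Max) has 3→4; 7 (Max) has 7→2; 9 (Max) has 9→2.
A2: add {5, 11} — 5 (Max) has 5→1; 11 (Max) has 11→7.
A3: add {10} — 10 (Min): all of {4, 5, 7} already in.
A4: add {6} — 6 (Min): all of {1, 3, 10} already in.
A5 = A4; e.g. 0 (Min) can still go to 8. Fixed point.
6 ∈ A4, so Max can force the target.

Max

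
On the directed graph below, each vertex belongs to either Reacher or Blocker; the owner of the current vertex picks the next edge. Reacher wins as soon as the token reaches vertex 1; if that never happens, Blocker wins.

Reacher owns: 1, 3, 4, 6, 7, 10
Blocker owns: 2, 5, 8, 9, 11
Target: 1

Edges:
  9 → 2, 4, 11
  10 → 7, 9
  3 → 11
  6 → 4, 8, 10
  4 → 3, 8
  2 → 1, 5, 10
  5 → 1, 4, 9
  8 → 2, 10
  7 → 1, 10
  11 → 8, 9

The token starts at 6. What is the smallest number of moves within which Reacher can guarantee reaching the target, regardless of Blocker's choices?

A0 = {1}
A1: add {7} — 7 (Reacher) has 7→1.
A2: add {10} — 10 (Reacher) has 10→7.
A3: add {6} — 6 (Reacher) has 6→10.
A4 = A3; e.g. 2 (Blocker) can still go to 5. Fixed point.
6 enters the attractor at level 3, so Reacher can force the target in 3 moves from there.

3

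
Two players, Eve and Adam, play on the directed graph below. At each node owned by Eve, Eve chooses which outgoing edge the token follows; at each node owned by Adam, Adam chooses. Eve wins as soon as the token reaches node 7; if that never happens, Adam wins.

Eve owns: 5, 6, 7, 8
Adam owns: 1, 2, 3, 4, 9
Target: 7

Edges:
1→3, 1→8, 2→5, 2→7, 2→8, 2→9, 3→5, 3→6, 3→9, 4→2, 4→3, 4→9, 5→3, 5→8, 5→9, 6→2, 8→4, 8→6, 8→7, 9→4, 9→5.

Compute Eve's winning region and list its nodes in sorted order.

A0 = {7}
A1: add {8} — 8 (Eve) has 8→7.
A2: add {5} — 5 (Eve) has 5→8.
A3 = A2; e.g. 1 (Adam) can still go to 3. Fixed point.
Eve's winning region = {5, 7, 8}.

5, 7, 8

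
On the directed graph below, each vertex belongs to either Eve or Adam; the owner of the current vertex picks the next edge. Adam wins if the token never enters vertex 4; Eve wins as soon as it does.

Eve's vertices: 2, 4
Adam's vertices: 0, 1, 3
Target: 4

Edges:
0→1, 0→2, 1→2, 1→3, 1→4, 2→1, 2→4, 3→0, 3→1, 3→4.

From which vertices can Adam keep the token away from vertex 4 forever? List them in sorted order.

A0 = {4}
A1: add {2} — 2 (Eve) has 2→4.
A2 = A1; e.g. 0 (Adam) can still go to 1. Fixed point.
Eve's attractor = {2, 4}; Adam avoids the target exactly from the complement.

0, 1, 3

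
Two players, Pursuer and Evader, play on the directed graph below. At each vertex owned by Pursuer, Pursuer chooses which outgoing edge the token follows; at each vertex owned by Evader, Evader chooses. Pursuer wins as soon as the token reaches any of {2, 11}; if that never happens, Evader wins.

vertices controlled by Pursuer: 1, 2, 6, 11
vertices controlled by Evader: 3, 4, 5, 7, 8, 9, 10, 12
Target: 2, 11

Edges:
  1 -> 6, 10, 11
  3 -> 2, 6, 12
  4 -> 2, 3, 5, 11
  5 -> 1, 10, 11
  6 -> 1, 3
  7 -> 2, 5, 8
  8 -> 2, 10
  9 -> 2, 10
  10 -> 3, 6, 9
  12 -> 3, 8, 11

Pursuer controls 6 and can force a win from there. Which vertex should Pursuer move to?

1

A0 = {2, 11}
A1: add {1} — 1 (Pursuer) has 1→11.
A2: add {6} — 6 (Pursuer) has 6→1.
A3 = A2; e.g. 3 (Evader) can still go to 12. Fixed point.
From 6, successor 1 is in the attractor (rank 1); the other successor 3 is not.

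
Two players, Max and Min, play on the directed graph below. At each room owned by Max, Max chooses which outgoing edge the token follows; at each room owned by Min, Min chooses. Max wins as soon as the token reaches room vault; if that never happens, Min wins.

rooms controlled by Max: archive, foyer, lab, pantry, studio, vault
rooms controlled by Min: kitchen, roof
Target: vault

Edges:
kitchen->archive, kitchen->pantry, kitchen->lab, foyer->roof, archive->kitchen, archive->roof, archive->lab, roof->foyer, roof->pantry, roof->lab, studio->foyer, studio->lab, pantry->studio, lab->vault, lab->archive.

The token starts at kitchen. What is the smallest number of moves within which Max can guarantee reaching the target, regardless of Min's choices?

A0 = {vault}
A1: add {lab} — lab (Max) has lab→vault.
A2: add {archive, studio} — archive (Max) has archive→lab; studio (Max) has studio→lab.
A3: add {pantry} — pantry (Max) has pantry→studio.
A4: add {kitchen} — kitchen (Min): all of {archive, pantry, lab} already in.
A5 = A4; e.g. foyer (Max) has no edge into A4. Fixed point.
kitchen enters the attractor at level 4, so Max can force the target in 4 moves from there.

4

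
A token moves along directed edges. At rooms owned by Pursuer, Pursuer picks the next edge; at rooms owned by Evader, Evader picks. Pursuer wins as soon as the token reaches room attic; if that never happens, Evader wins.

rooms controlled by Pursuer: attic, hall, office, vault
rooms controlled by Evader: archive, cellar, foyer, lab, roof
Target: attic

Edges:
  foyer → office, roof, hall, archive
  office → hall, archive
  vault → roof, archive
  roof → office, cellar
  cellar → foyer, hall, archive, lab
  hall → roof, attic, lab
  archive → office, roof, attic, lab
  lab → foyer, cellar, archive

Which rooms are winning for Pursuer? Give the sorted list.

attic, hall, office

A0 = {attic}
A1: add {hall} — hall (Pursuer) has hall→attic.
A2: add {office} — office (Pursuer) has office→hall.
A3 = A2; e.g. foyer (Evader) can still go to roof. Fixed point.
Pursuer's winning region = {attic, hall, office}.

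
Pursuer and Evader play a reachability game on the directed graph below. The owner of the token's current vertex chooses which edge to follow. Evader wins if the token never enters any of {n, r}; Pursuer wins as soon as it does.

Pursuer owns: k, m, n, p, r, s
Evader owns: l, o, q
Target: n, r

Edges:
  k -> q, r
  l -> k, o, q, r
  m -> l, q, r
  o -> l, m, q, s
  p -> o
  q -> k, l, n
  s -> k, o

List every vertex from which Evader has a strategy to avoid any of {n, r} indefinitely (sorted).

l, o, p, q

A0 = {n, r}
A1: add {k, m} — k (Pursuer) has k→r; m (Pursuer) has m→r.
A2: add {s} — s (Pursuer) has s→k.
A3 = A2; e.g. l (Evader) can still go to o. Fixed point.
Pursuer's attractor = {k, m, n, r, s}; Evader avoids the target exactly from the complement.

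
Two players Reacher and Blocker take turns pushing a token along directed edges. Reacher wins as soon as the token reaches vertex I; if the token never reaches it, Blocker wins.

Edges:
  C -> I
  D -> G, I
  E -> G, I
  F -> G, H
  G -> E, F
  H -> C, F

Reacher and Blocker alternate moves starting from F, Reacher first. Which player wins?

Blocker

Track states (vertex, player-to-move).
A0 = {(I,Reacher), (I,Blocker)}
A1: add {(C,Reacher), (C,Blocker), (D,Reacher), (E,Reacher)}.
A2: add {(H,Reacher)}.
A3 = A2; e.g. (D,Blocker) stays out. (F,Reacher) never enters ⇒ Blocker avoids the target.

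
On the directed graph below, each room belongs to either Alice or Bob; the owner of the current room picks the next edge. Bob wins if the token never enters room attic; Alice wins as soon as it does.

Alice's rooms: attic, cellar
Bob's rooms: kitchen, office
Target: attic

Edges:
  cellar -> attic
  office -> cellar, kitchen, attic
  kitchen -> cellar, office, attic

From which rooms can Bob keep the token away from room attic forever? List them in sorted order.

kitchen, office

A0 = {attic}
A1: add {cellar} — cellar (Alice) has cellar→attic.
A2 = A1; e.g. kitchen (Bob) can still go to office. Fixed point.
Alice's attractor = {attic, cellar}; Bob avoids the target exactly from the complement.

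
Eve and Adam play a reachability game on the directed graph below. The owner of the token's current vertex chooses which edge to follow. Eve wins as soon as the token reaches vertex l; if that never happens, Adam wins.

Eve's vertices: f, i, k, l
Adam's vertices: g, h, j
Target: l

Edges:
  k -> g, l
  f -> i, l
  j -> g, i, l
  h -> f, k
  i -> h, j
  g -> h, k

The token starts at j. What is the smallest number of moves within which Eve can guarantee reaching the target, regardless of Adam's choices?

4

A0 = {l}
A1: add {f, k} — f (Eve) has f→l; k (Eve) has k→l.
A2: add {h} — h (Adam): all of {f, k} already in.
A3: add {g, i} — g (Adam): all of {h, k} already in; i (Eve) has i→h.
A4: add {j} — j (Adam): all of {g, i, l} already in.
A4 = all vertices. Fixed point.
j enters the attractor at level 4, so Eve can force the target in 4 moves from there.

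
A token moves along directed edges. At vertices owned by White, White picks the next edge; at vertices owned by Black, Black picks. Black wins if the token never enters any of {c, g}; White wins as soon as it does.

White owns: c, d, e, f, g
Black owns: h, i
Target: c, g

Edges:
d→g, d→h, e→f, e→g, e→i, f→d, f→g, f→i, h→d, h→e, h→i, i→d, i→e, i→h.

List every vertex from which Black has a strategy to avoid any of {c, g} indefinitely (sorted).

A0 = {c, g}
A1: add {d, e, f} — d (White) has d→g; e (White) has e→g; f (White) has f→g.
A2 = A1; e.g. h (Black) can still go to i. Fixed point.
White's attractor = {c, d, e, f, g}; Black avoids the target exactly from the complement.

h, i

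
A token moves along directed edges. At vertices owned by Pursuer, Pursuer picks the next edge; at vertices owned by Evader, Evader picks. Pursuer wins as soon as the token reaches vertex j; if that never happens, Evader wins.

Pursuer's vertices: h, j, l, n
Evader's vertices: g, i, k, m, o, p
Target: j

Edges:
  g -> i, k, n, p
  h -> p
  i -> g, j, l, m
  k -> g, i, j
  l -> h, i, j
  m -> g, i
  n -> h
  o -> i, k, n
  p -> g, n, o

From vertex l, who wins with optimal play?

A0 = {j}
A1: add {l} — l (Pursuer) has l→j.
A2 = A1; e.g. g (Evader) can still go to i. Fixed point.
l ∈ A1, so Pursuer can force the target.

Pursuer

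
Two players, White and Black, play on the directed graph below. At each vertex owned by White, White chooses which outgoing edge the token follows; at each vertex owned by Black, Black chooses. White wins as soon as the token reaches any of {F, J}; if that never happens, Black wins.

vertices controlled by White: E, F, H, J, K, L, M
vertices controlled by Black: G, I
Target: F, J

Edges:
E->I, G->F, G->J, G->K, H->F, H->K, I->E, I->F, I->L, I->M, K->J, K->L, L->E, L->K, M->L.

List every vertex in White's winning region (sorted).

F, G, H, J, K, L, M

A0 = {F, J}
A1: add {H, K} — H (White) has H→F; K (White) has K→J.
A2: add {G, L} — G (Black): all of {F, J, K} already in; L (White) has L→K.
A3: add {M} — M (White) has M→L.
A4 = A3; e.g. E (White) has no edge into A3. Fixed point.
White's winning region = {F, G, H, J, K, L, M}.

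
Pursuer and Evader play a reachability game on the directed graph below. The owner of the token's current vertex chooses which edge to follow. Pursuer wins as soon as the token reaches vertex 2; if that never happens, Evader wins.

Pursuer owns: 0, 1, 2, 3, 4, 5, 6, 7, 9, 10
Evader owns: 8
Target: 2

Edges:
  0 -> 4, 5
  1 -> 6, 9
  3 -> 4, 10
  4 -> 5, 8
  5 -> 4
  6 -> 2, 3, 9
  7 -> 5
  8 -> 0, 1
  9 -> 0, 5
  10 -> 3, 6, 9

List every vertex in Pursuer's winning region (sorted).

1, 2, 3, 6, 10

A0 = {2}
A1: add {6} — 6 (Pursuer) has 6→2.
A2: add {1, 10} — 1 (Pursuer) has 1→6; 10 (Pursuer) has 10→6.
A3: add {3} — 3 (Pursuer) has 3→10.
A4 = A3; e.g. 0 (Pursuer) has no edge into A3. Fixed point.
Pursuer's winning region = {1, 2, 3, 6, 10}.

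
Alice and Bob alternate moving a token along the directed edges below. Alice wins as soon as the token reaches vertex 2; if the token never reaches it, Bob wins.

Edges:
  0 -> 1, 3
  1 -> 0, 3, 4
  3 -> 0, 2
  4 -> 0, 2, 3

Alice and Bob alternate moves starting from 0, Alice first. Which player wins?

Track states (vertex, player-to-move).
A0 = {(2,Alice), (2,Bob)}
A1: add {(3,Alice), (4,Alice)}.
A2 = A1; e.g. (0,Alice) stays out. (0,Alice) never enters ⇒ Bob avoids the target.

Bob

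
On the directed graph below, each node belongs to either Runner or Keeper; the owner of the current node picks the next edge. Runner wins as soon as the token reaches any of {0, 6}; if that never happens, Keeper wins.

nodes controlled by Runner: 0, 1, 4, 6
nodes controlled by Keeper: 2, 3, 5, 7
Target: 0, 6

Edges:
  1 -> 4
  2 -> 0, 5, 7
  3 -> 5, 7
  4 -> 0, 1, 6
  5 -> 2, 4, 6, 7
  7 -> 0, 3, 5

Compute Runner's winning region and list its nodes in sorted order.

A0 = {0, 6}
A1: add {4} — 4 (Runner) has 4→0.
A2: add {1} — 1 (Runner) has 1→4.
A3 = A2; e.g. 2 (Keeper) can still go to 5. Fixed point.
Runner's winning region = {0, 1, 4, 6}.

0, 1, 4, 6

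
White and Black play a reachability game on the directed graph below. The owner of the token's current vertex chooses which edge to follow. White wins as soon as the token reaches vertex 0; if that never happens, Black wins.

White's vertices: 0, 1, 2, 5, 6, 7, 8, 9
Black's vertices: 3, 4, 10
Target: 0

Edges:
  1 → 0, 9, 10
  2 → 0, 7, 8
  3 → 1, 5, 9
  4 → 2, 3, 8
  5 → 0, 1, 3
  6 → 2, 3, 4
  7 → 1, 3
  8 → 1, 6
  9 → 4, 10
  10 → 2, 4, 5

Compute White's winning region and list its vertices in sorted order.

A0 = {0}
A1: add {1, 2, 5} — 1 (White) has 1→0; 2 (White) has 2→0; 5 (White) has 5→0.
A2: add {6, 7, 8} — 6 (White) has 6→2; 7 (White) has 7→1; 8 (White) has 8→1.
A3 = A2; e.g. 3 (Black) can still go to 9. Fixed point.
White's winning region = {0, 1, 2, 5, 6, 7, 8}.

0, 1, 2, 5, 6, 7, 8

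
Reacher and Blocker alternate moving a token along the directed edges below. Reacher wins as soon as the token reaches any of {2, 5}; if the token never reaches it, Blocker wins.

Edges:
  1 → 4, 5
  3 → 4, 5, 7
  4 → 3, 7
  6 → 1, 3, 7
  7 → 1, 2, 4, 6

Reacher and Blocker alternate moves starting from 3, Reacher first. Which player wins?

Track states (vertex, player-to-move).
A0 = {(2,Reacher), (2,Blocker), (5,Reacher), (5,Blocker)}
A1: add {(1,Reacher), (3,Reacher), (7,Reacher)}.
(3,Reacher) ∈ A1 ⇒ Reacher forces the target.

Reacher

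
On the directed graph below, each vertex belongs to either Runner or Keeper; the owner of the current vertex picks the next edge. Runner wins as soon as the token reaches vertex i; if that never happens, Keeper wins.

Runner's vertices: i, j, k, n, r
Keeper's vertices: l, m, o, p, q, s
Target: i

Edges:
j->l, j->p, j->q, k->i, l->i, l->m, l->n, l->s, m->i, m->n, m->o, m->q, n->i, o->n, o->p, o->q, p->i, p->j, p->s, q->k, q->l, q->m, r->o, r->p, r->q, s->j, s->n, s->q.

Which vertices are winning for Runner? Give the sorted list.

i, k, n

A0 = {i}
A1: add {k, n} — k (Runner) has k→i; n (Runner) has n→i.
A2 = A1; e.g. j (Runner) has no edge into A1. Fixed point.
Runner's winning region = {i, k, n}.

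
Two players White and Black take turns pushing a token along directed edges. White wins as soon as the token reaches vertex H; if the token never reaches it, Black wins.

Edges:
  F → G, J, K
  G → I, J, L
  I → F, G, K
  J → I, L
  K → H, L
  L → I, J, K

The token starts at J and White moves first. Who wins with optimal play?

Black

Track states (vertex, player-to-move).
A0 = {(H,White), (H,Black)}
A1: add {(K,White)}.
A2 = A1; e.g. (F,White) stays out. (J,White) never enters ⇒ Black avoids the target.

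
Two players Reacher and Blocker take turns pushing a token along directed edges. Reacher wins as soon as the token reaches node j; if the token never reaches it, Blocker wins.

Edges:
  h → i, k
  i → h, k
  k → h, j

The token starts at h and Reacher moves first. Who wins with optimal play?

Track states (vertex, player-to-move).
A0 = {(j,Reacher), (j,Blocker)}
A1: add {(k,Reacher)}.
A2 = A1; e.g. (h,Reacher) stays out. (h,Reacher) never enters ⇒ Blocker avoids the target.

Blocker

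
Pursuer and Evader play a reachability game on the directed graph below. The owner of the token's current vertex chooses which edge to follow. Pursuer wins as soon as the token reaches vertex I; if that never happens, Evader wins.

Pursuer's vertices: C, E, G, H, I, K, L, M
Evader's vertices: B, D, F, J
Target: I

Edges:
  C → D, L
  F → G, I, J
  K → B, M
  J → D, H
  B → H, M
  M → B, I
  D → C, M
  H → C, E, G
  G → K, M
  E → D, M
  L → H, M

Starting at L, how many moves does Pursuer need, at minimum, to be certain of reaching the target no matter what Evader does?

2

A0 = {I}
A1: add {M} — M (Pursuer) has M→I.
A2: add {E, G, K, L} — E (Pursuer) has E→M; G (Pursuer) has G→M; K (Pursuer) has K→M; L (Pursuer) has L→M.
L enters the attractor at level 2, so Pursuer can force the target in 2 moves from there.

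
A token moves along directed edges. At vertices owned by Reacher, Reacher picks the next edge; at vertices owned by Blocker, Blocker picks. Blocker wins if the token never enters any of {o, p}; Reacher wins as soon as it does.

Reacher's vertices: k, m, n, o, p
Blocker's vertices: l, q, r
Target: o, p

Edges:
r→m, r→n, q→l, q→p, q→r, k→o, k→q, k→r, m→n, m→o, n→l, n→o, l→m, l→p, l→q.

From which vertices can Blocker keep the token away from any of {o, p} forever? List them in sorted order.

A0 = {o, p}
A1: add {k, m, n} — k (Reacher) has k→o; m (Reacher) has m→o; n (Reacher) has n→o.
A2: add {r} — r (Blocker): all of {m, n} already in.
A3 = A2; e.g. l (Blocker) can still go to q. Fixed point.
Reacher's attractor = {k, m, n, o, p, r}; Blocker avoids the target exactly from the complement.

l, q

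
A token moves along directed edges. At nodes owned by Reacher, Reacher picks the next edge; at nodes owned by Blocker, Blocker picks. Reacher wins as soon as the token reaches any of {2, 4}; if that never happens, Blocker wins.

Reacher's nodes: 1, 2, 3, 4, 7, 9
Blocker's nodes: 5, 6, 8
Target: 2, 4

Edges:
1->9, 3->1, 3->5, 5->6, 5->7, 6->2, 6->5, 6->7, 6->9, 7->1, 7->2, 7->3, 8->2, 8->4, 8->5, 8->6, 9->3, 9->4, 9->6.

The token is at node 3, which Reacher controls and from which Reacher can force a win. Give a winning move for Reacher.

A0 = {2, 4}
A1: add {7, 9} — 7 (Reacher) has 7→2; 9 (Reacher) has 9→4.
A2: add {1} — 1 (Reacher) has 1→9.
A3: add {3} — 3 (Reacher) has 3→1.
A4 = A3; e.g. 5 (Blocker) can still go to 6. Fixed point.
From 3, successor 1 is in the attractor (rank 2); the other successor 5 is not.

1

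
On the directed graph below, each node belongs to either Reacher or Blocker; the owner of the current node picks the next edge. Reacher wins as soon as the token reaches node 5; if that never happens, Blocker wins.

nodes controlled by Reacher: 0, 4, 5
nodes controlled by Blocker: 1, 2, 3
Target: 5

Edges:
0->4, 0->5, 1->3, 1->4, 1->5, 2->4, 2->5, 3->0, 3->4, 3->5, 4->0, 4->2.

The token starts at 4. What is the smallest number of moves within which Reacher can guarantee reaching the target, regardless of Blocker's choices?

A0 = {5}
A1: add {0} — 0 (Reacher) has 0→5.
A2: add {4} — 4 (Reacher) has 4→0.
4 enters the attractor at level 2, so Reacher can force the target in 2 moves from there.

2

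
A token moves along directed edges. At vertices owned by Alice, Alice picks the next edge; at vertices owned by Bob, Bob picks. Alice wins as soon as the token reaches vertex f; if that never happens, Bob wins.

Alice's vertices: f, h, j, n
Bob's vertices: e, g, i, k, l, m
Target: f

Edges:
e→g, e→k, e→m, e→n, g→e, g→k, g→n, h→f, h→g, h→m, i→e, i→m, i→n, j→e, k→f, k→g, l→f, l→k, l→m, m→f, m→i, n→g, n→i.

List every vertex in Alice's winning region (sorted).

f, h

A0 = {f}
A1: add {h} — h (Alice) has h→f.
A2 = A1; e.g. e (Bob) can still go to g. Fixed point.
Alice's winning region = {f, h}.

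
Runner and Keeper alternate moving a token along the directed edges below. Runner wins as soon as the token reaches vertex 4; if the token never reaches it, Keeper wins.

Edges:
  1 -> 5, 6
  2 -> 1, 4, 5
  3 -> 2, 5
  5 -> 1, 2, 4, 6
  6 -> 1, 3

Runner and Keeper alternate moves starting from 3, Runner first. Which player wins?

Keeper

Track states (vertex, player-to-move).
A0 = {(4,Runner), (4,Keeper)}
A1: add {(2,Runner), (5,Runner)}.
A2: add {(3,Keeper)}.
A3: add {(6,Runner)}.
A4: add {(1,Keeper)}.
A5 = A4; e.g. (1,Runner) stays out. (3,Runner) never enters ⇒ Keeper avoids the target.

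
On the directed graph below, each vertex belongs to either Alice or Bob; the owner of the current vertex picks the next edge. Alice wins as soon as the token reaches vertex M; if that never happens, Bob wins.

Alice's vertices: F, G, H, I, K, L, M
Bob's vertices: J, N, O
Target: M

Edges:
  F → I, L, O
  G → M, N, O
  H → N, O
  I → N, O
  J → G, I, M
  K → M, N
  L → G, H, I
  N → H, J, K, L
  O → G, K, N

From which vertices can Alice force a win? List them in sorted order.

A0 = {M}
A1: add {G, K} — G (Alice) has G→M; K (Alice) has K→M.
A2: add {L} — L (Alice) has L→G.
A3: add {F} — F (Alice) has F→L.
A4 = A3; e.g. H (Alice) has no edge into A3. Fixed point.
Alice's winning region = {F, G, K, L, M}.

F, G, K, L, M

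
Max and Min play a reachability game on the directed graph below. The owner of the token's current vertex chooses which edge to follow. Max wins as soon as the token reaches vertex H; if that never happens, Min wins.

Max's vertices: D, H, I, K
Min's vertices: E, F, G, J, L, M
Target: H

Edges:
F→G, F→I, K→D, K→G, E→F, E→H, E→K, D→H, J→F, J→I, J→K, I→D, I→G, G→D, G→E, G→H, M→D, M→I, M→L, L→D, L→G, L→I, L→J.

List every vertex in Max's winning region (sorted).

A0 = {H}
A1: add {D} — D (Max) has D→H.
A2: add {I, K} — I (Max) has I→D; K (Max) has K→D.
A3 = A2; e.g. E (Min) can still go to F. Fixed point.
Max's winning region = {D, H, I, K}.

D, H, I, K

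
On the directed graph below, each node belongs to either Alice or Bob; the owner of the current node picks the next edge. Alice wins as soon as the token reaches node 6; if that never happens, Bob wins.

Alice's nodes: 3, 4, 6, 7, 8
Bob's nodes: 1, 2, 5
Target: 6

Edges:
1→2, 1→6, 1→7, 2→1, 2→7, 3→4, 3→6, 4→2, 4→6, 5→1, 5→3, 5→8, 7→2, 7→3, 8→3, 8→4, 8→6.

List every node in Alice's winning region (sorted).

A0 = {6}
A1: add {3, 4, 8} — 3 (Alice) has 3→6; 4 (Alice) has 4→6; 8 (Alice) has 8→6.
A2: add {7} — 7 (Alice) has 7→3.
A3 = A2; e.g. 1 (Bob) can still go to 2. Fixed point.
Alice's winning region = {3, 4, 6, 7, 8}.

3, 4, 6, 7, 8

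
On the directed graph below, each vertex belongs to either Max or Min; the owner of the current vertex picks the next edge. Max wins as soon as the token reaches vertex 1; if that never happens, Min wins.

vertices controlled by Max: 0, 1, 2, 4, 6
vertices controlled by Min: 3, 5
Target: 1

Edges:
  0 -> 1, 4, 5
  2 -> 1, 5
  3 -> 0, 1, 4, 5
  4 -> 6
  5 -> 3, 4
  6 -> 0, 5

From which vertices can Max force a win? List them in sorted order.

0, 1, 2, 4, 6

A0 = {1}
A1: add {0, 2} — 0 (Max) has 0→1; 2 (Max) has 2→1.
A2: add {6} — 6 (Max) has 6→0.
A3: add {4} — 4 (Max) has 4→6.
A4 = A3; e.g. 3 (Min) can still go to 5. Fixed point.
Max's winning region = {0, 1, 2, 4, 6}.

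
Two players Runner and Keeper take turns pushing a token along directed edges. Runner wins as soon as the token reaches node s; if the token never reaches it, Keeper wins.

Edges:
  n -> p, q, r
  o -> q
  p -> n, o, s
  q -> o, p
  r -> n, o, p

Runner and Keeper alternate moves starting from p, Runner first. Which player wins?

Track states (vertex, player-to-move).
A0 = {(s,Runner), (s,Keeper)}
A1: add {(p,Runner)}.
(p,Runner) ∈ A1 ⇒ Runner forces the target.

Runner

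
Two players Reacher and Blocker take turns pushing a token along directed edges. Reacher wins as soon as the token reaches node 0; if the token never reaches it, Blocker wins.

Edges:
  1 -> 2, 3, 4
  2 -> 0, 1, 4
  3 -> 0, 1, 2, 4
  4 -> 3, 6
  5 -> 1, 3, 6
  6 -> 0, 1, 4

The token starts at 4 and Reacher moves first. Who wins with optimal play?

Blocker

Track states (vertex, player-to-move).
A0 = {(0,Reacher), (0,Blocker)}
A1: add {(2,Reacher), (3,Reacher), (6,Reacher)}.
A2: add {(4,Blocker)}.
A3: add {(1,Reacher)}.
A4: add {(5,Blocker)}.
A5 = A4; e.g. (1,Blocker) stays out. (4,Reacher) never enters ⇒ Blocker avoids the target.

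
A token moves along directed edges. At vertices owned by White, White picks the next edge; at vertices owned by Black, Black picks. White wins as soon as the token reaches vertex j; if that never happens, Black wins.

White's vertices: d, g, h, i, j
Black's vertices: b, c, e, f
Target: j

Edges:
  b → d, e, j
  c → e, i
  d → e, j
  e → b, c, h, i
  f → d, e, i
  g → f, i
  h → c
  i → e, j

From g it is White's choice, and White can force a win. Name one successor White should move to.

i

A0 = {j}
A1: add {d, i} — d (White) has d→j; i (White) has i→j.
A2: add {g} — g (White) has g→i.
A3 = A2; e.g. b (Black) can still go to e. Fixed point.
From g, successor i is in the attractor (rank 1); the other successor f is not.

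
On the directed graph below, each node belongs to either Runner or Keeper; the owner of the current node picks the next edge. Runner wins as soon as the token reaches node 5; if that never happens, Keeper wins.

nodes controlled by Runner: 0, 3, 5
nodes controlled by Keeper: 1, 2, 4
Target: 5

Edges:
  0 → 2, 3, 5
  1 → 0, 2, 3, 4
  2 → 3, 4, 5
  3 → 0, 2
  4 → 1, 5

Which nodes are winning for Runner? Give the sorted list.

A0 = {5}
A1: add {0} — 0 (Runner) has 0→5.
A2: add {3} — 3 (Runner) has 3→0.
A3 = A2; e.g. 1 (Keeper) can still go to 2. Fixed point.
Runner's winning region = {0, 3, 5}.

0, 3, 5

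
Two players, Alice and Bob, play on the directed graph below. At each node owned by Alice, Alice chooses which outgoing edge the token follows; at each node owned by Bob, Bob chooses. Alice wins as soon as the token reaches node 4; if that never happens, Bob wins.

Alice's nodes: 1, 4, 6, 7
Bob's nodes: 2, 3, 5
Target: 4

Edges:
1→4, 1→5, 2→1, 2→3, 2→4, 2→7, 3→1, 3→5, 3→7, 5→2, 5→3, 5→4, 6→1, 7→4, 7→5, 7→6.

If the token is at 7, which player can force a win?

A0 = {4}
A1: add {1, 7} — 1 (Alice) has 1→4; 7 (Alice) has 7→4.
7 ∈ A1, so Alice can force the target.

Alice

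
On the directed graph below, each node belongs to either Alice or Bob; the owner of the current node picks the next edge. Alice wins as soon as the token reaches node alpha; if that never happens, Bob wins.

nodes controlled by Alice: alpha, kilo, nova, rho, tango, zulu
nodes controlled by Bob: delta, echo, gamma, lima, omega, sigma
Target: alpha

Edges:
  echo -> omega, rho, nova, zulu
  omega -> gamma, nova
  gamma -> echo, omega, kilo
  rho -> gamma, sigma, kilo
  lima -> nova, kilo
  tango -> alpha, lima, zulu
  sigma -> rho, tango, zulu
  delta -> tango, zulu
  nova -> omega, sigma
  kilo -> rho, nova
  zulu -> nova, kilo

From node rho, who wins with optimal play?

A0 = {alpha}
A1: add {tango} — tango (Alice) has tango→alpha.
A2 = A1; e.g. echo (Bob) can still go to omega. Fixed point.
rho never enters the attractor, so Bob can avoid the target forever.

Bob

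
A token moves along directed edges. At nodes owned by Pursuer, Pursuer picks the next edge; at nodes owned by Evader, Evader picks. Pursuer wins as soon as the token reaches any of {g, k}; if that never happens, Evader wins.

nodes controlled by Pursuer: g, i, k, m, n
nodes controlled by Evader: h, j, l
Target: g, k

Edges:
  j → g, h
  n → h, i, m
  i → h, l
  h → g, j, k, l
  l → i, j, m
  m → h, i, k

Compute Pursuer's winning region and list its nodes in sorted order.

g, k, m, n

A0 = {g, k}
A1: add {m} — m (Pursuer) has m→k.
A2: add {n} — n (Pursuer) has n→m.
A3 = A2; e.g. h (Evader) can still go to j. Fixed point.
Pursuer's winning region = {g, k, m, n}.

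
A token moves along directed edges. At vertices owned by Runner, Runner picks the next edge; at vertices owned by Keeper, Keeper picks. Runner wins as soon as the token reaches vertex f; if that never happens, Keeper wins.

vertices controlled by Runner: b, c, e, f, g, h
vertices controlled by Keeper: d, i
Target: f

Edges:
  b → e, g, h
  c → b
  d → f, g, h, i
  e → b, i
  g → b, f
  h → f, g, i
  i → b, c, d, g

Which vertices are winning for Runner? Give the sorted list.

A0 = {f}
A1: add {g, h} — g (Runner) has g→f; h (Runner) has h→f.
A2: add {b} — b (Runner) has b→g.
A3: add {c, e} — c (Runner) has c→b; e (Runner) has e→b.
A4 = A3; e.g. d (Keeper) can still go to i. Fixed point.
Runner's winning region = {b, c, e, f, g, h}.

b, c, e, f, g, h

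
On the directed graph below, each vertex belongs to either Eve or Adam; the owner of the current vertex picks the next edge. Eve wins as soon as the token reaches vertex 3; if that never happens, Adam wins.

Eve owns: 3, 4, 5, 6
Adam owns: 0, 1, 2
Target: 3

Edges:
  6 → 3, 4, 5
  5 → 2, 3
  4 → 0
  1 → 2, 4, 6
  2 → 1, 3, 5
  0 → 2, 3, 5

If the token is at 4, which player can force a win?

Adam

A0 = {3}
A1: add {5, 6} — 5 (Eve) has 5→3; 6 (Eve) has 6→3.
A2 = A1; e.g. 0 (Adam) can still go to 2. Fixed point.
4 never enters the attractor, so Adam can avoid the target forever.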